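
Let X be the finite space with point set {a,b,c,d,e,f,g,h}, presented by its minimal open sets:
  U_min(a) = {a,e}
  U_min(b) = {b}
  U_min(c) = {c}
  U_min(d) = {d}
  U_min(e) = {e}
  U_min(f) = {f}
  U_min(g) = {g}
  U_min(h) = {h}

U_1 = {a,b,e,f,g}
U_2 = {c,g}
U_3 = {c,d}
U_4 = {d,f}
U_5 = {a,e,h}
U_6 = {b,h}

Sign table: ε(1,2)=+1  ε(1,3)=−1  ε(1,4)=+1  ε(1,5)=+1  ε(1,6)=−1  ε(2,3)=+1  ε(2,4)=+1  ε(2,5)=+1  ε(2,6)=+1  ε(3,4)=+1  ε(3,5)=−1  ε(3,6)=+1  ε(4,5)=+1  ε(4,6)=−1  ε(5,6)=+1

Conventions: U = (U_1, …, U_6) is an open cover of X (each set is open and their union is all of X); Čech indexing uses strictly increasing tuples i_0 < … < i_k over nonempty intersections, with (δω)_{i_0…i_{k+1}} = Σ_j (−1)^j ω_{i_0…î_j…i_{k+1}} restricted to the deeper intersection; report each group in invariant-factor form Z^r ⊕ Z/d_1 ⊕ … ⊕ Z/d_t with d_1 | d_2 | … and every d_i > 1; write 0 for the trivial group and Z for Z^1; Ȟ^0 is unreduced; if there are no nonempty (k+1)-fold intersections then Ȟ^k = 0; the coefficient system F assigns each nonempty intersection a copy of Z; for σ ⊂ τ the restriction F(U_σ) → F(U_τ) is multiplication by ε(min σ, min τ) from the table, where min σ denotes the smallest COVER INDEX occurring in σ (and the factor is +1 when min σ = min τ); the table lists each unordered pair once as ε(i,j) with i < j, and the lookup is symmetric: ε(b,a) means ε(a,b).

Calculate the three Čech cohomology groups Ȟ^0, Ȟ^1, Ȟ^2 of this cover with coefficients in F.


nerve simplices:
  U12={g} U14={f} U15={a,e} U16={b} U23={c} U34={d} U56={h}
C dims 6,7; δ0: rk 6, SNF 1^5·2
degree 0: 6−6−0 = 0 → Ȟ^0 ≅ 0
degree 1: 7−0−6 = 1 plus torsion [2] → Ȟ^1 ≅ Z ⊕ Z/2
degree 2: 0−0−0 = 0 → Ȟ^2 ≅ 0

Ȟ^0(U;F) ≅ 0, Ȟ^1(U;F) ≅ Z ⊕ Z/2, Ȟ^2(U;F) ≅ 0


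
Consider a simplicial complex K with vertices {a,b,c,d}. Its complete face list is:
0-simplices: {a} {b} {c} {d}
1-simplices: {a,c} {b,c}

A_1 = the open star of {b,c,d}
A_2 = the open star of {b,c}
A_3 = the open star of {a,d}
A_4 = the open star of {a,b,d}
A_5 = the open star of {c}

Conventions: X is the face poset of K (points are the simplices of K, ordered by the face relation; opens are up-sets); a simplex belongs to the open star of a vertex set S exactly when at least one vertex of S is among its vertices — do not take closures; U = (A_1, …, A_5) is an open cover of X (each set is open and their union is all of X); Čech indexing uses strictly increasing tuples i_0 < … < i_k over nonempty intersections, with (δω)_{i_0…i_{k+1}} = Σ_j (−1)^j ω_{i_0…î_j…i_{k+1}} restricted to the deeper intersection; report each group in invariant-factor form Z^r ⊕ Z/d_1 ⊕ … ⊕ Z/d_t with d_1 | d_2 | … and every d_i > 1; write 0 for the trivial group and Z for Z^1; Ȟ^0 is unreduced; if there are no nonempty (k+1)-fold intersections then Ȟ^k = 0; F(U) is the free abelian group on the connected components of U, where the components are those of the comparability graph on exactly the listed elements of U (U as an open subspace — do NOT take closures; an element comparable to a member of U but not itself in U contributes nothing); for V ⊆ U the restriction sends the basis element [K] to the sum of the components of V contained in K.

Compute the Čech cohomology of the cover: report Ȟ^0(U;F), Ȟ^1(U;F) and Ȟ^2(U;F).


Ȟ^0 = Z^2, Ȟ^1 = 0 and Ȟ^2 = 0

cover nerve:
  A1={{b},{c},{d},{a,c},{b,c}} A2={{b},{c},{a,c},{b,c}} A3={{a},{d},{a,c}} A4={{a},{b},{d},{a,c},{b,c}} A5={{c},{a,c},{b,c}}
  A12={{b},{c},{a,c},{b,c}} A13={{d},{a,c}} A14={{b},{d},{a,c},{b,c}} A15={{c},{a,c},{b,c}} A23={{a,c}} A24={{b},{a,c},{b,c}} A25={{c},{a,c},{b,c}} A34={{a},{d},{a,c}} A35={{a,c}} A45={{a,c},{b,c}}
  A123={{a,c}} A124={{b},{a,c},{b,c}} A125={{c},{a,c},{b,c}} A134={{d},{a,c}} A135={{a,c}} A145={{a,c},{b,c}} A234={{a,c}} A235={{a,c}} A245={{a,c},{b,c}} A345={{a,c}}
  A1234={{a,c}} A1235={{a,c}} A1245={{a,c},{b,c}} A1345={{a,c}} A2345={{a,c}}
  A12345={{a,c}}
components per intersection:
  A1: {{b},{c},{a,c},{b,c}} {{d}}
  A2: {{b},{c},{a,c},{b,c}}
  A3: {{a},{a,c}} {{d}}
  A4: {{a},{a,c}} {{b},{b,c}} {{d}}
  A5: {{c},{a,c},{b,c}}
  A12: {{b},{c},{a,c},{b,c}}
  A13: {{d}} {{a,c}}
  A14: {{b},{b,c}} {{d}} {{a,c}}
  A15: {{c},{a,c},{b,c}}
  A23: {{a,c}}
  A24: {{b},{b,c}} {{a,c}}
  A25: {{c},{a,c},{b,c}}
  A34: {{a},{a,c}} {{d}}
  A35: {{a,c}}
  A45: {{a,c}} {{b,c}}
  A123: {{a,c}}
  A124: {{b},{b,c}} {{a,c}}
  A125: {{c},{a,c},{b,c}}
  A134: {{d}} {{a,c}}
  A135: {{a,c}}
  A145: {{a,c}} {{b,c}}
  A234: {{a,c}}
  A235: {{a,c}}
  A245: {{a,c}} {{b,c}}
  A345: {{a,c}}
  A1234: {{a,c}}
  A1235: {{a,c}}
  A1245: {{a,c}} {{b,c}}
  A1345: {{a,c}}
  A2345: {{a,c}}
  A12345: {{a,c}}
C dims 9,16,14,6; δ0: rk 7, SNF 1^7; δ1: rk 9, SNF 1^9; δ2: rk 5, SNF 1^5
Ȟ^0: (9−7)−0=2 ⇒ Z^2
Ȟ^1: (16−9)−7=0 ⇒ 0
Ȟ^2: (14−5)−9=0 ⇒ 0


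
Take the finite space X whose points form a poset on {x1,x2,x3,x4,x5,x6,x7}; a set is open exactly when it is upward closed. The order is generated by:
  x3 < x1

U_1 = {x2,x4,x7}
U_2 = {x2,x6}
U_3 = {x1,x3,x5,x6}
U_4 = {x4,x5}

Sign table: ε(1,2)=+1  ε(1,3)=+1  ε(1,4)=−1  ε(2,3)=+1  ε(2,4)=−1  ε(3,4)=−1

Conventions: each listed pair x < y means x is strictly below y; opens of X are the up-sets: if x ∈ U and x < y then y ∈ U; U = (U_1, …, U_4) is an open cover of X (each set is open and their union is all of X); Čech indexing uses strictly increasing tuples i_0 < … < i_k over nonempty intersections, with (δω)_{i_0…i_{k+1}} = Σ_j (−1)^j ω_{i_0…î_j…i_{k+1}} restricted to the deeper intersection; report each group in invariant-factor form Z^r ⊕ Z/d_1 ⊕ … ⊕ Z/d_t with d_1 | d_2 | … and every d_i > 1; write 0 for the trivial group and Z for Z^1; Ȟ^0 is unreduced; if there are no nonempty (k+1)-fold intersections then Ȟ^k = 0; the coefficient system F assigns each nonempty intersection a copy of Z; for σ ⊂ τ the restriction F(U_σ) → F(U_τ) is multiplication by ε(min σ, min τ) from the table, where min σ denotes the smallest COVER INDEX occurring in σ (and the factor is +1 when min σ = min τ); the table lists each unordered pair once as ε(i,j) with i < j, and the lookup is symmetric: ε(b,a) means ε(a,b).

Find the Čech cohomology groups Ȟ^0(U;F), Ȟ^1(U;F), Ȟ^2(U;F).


Ȟ^0 = Z,  Ȟ^1 = Z,  Ȟ^2 = 0

nerve simplices:
  U12={x2} U14={x4} U23={x6} U34={x5}
C dims 4,4; δ0: rk 3, SNF 1^3
degree 0: 4−3−0 = 1 → Ȟ^0 ≅ Z
degree 1: 4−0−3 = 1 → Ȟ^1 ≅ Z
degree 2: 0−0−0 = 0 → Ȟ^2 ≅ 0


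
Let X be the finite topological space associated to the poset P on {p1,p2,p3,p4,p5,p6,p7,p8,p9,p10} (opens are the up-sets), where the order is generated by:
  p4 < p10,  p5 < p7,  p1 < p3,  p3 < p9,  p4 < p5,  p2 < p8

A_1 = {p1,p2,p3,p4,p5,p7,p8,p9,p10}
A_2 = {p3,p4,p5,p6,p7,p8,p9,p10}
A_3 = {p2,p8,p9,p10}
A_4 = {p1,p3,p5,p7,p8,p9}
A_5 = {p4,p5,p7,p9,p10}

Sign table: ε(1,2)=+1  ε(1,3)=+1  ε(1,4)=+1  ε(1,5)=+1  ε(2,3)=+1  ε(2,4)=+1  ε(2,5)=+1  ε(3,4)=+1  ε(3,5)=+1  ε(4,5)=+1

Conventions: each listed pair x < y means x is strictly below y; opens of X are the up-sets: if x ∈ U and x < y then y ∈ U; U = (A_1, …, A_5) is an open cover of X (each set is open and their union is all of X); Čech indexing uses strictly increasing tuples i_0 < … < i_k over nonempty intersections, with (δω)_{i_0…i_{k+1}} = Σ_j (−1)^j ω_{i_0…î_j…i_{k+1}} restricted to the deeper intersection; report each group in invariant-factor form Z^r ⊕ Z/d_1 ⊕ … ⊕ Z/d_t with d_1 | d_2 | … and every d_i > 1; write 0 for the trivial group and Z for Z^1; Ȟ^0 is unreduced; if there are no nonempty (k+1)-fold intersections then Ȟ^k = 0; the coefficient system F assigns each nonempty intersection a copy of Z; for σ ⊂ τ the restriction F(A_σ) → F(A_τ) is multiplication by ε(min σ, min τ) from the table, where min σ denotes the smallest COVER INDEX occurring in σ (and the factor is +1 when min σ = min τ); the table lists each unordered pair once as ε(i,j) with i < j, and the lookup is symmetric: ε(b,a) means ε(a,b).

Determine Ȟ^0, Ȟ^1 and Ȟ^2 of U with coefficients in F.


intersection data:
  A12={p3,p4,p5,p7,p8,p9,p10} A13={p2,p8,p9,p10} A14={p1,p3,p5,p7,p8,p9} A15={p4,p5,p7,p9,p10} A23={p8,p9,p10} A24={p3,p5,p7,p8,p9} A25={p4,p5,p7,p9,p10} A34={p8,p9} A35={p9,p10} A45={p5,p7,p9}
  A123={p8,p9,p10} A124={p3,p5,p7,p8,p9} A125={p4,p5,p7,p9,p10} A134={p8,p9} A135={p9,p10} A145={p5,p7,p9} A234={p8,p9} A235={p9,p10} A245={p5,p7,p9} A345={p9}
  A1234={p8,p9} A1235={p9,p10} A1245={p5,p7,p9} A1345={p9} A2345={p9}
  A12345={p9}
C dims 5,10,10,5; δ0: rk 4, SNF 1^4; δ1: rk 6, SNF 1^6; δ2: rk 4, SNF 1^4
Ȟ^0 = (5 − 4) − 0 = 1, so Ȟ^0 ≅ Z
Ȟ^1 = (10 − 6) − 4 = 0, so Ȟ^1 ≅ 0
Ȟ^2 = (10 − 4) − 6 = 0, so Ȟ^2 ≅ 0

Ȟ^0 ≅ Z, Ȟ^1 ≅ 0 and Ȟ^2 ≅ 0


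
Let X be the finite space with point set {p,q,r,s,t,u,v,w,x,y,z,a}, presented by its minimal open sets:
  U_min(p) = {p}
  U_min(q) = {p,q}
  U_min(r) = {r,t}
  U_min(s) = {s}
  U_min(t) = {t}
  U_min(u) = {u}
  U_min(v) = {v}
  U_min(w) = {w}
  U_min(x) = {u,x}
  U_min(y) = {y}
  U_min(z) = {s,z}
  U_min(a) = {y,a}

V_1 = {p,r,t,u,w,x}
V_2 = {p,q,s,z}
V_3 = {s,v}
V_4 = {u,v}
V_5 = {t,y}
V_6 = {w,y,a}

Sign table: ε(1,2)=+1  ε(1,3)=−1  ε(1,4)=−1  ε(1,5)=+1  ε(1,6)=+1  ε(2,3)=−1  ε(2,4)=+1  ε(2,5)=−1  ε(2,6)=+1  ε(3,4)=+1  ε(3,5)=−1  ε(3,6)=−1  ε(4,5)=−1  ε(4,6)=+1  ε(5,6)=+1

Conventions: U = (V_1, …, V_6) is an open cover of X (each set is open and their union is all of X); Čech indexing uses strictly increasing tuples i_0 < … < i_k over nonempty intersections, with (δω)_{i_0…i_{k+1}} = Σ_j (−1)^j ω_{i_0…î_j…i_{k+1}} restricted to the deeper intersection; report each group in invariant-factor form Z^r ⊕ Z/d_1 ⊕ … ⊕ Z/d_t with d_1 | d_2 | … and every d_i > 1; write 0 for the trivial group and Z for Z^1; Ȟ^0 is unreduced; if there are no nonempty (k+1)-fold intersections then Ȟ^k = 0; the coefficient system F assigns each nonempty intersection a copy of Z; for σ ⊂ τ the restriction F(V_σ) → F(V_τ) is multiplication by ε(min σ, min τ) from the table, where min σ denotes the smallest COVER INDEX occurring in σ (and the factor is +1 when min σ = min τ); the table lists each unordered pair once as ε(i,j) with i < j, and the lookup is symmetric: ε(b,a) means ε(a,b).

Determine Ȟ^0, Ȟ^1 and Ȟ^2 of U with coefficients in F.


nerve of the cover:
  V12={p} V14={u} V15={t} V16={w} V23={s} V34={v} V56={y}
C dims 6,7; δ0: rk 5, SNF 1^5
Ȟ^0 = (6 − 5) − 0 = 1, so Ȟ^0 ≅ Z
Ȟ^1 = (7 − 0) − 5 = 2, so Ȟ^1 ≅ Z^2
Ȟ^2 = (0 − 0) − 0 = 0, so Ȟ^2 ≅ 0

Ȟ^0 = Z,  Ȟ^1 = Z^2,  Ȟ^2 = 0


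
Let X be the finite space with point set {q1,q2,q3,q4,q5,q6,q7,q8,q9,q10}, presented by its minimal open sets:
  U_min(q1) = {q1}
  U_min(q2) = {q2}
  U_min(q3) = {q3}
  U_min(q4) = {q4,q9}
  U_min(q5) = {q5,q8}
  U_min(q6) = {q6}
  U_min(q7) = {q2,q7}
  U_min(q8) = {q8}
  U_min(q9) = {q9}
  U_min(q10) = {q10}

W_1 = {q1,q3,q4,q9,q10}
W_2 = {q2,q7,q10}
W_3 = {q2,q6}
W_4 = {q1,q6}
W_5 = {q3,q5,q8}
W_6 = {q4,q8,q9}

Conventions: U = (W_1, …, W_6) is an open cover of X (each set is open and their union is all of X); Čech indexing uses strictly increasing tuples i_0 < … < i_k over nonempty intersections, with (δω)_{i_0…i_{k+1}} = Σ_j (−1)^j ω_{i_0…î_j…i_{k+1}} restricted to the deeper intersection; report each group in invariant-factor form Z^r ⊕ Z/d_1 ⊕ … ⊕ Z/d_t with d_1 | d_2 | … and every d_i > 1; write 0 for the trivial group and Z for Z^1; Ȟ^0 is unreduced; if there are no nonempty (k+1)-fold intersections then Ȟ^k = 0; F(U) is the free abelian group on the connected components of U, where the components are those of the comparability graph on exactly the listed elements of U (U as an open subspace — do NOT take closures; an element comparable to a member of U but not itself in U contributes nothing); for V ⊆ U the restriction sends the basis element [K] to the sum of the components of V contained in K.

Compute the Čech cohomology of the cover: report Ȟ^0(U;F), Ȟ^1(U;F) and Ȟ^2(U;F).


Ȟ^0 ≅ Z^7; Ȟ^1 ≅ 0; Ȟ^2 ≅ 0

nonempty overlaps:
  W12={q10} W14={q1} W15={q3} W16={q4,q9} W23={q2} W34={q6} W56={q8}
components per intersection:
  W1: {q1} {q3} {q4,q9} {q10}
  W2: {q2,q7} {q10}
  W3: {q2} {q6}
  W4: {q1} {q6}
  W5: {q3} {q5,q8}
  W6: {q4,q9} {q8}
  W12: {q10}
  W14: {q1}
  W15: {q3}
  W16: {q4,q9}
  W23: {q2}
  W34: {q6}
  W56: {q8}
C dims 14,7; δ0: rk 7, SNF 1^7
degree 0: 14−7−0 = 7 → Ȟ^0 ≅ Z^7
degree 1: 7−0−7 = 0 → Ȟ^1 ≅ 0
degree 2: 0−0−0 = 0 → Ȟ^2 ≅ 0


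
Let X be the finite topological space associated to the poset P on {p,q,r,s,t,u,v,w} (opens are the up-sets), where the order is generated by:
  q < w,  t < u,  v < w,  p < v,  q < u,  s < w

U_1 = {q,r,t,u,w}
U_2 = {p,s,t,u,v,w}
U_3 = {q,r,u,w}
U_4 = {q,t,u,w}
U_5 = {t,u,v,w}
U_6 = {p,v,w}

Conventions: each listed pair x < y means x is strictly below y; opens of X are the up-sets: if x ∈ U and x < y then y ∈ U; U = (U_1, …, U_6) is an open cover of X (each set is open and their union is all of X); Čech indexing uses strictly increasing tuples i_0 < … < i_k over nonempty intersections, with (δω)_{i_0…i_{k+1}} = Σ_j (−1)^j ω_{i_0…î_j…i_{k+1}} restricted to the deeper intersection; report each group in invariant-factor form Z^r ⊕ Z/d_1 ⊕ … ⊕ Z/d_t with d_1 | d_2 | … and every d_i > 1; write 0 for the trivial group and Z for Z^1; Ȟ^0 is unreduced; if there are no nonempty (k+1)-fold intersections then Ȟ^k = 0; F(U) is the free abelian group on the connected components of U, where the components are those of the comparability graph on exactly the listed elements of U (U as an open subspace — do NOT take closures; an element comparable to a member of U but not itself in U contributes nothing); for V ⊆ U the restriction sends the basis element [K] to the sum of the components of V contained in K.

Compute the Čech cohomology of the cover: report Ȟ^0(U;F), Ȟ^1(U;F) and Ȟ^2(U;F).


Ȟ^0(U;F) ≅ Z^2, Ȟ^1(U;F) ≅ 0, Ȟ^2(U;F) ≅ 0

nonempty overlaps:
  U12={t,u,w} U13={q,r,u,w} U14={q,t,u,w} U15={t,u,w} U16={w} U23={u,w} U24={t,u,w} U25={t,u,v,w} U26={p,v,w} U34={q,u,w} U35={u,w} U36={w} U45={t,u,w} U46={w} U56={v,w}
  U123={u,w} U124={t,u,w} U125={t,u,w} U126={w} U134={q,u,w} U135={u,w} U136={w} U145={t,u,w} U146={w} U156={w} U234={u,w} U235={u,w} U236={w} U245={t,u,w} U246={w} U256={v,w} U345={u,w} U346={w} U356={w} U456={w}
  U1234={u,w} U1235={u,w} U1236={w} U1245={t,u,w} U1246={w} U1256={w} U1345={u,w} U1346={w} U1356={w} U1456={w} U2345={u,w} U2346={w} U2356={w} U2456={w} U3456={w}
  U12345={u,w} U12346={w} U12356={w} U12456={w} U13456={w} U23456={w}
  U123456={w}
components per intersection:
  U1: {q,t,u,w} {r}
  U2: {p,s,v,w} {t,u}
  U3: {q,u,w} {r}
  U4: {q,t,u,w}
  U5: {t,u} {v,w}
  U6: {p,v,w}
  U12: {t,u} {w}
  U13: {q,u,w} {r}
  U14: {q,t,u,w}
  U15: {t,u} {w}
  U16: {w}
  U23: {u} {w}
  U24: {t,u} {w}
  U25: {t,u} {v,w}
  U26: {p,v,w}
  U34: {q,u,w}
  U35: {u} {w}
  U36: {w}
  U45: {t,u} {w}
  U46: {w}
  U56: {v,w}
  U123: {u} {w}
  U124: {t,u} {w}
  U125: {t,u} {w}
  U126: {w}
  U134: {q,u,w}
  U135: {u} {w}
  U136: {w}
  U145: {t,u} {w}
  U146: {w}
  U156: {w}
  U234: {u} {w}
  U235: {u} {w}
  U236: {w}
  U245: {t,u} {w}
  U246: {w}
  U256: {v,w}
  U345: {u} {w}
  U346: {w}
  U356: {w}
  U456: {w}
  U1234: {u} {w}
  U1235: {u} {w}
  U1236: {w}
  U1245: {t,u} {w}
  U1246: {w}
  U1256: {w}
  U1345: {u} {w}
  U1346: {w}
  U1356: {w}
  U1456: {w}
  U2345: {u} {w}
  U2346: {w}
  U2356: {w}
  U2456: {w}
  U3456: {w}
  U12345: {u} {w}
  U12346: {w}
  U12356: {w}
  U12456: {w}
  U13456: {w}
  U23456: {w}
  U123456: {w}
C dims 10,23,29,20; δ0: rk 8, SNF 1^8; δ1: rk 15, SNF 1^15; δ2: rk 14, SNF 1^14
degree 0: 10−8−0 = 2 → Ȟ^0 ≅ Z^2
degree 1: 23−15−8 = 0 → Ȟ^1 ≅ 0
degree 2: 29−14−15 = 0 → Ȟ^2 ≅ 0


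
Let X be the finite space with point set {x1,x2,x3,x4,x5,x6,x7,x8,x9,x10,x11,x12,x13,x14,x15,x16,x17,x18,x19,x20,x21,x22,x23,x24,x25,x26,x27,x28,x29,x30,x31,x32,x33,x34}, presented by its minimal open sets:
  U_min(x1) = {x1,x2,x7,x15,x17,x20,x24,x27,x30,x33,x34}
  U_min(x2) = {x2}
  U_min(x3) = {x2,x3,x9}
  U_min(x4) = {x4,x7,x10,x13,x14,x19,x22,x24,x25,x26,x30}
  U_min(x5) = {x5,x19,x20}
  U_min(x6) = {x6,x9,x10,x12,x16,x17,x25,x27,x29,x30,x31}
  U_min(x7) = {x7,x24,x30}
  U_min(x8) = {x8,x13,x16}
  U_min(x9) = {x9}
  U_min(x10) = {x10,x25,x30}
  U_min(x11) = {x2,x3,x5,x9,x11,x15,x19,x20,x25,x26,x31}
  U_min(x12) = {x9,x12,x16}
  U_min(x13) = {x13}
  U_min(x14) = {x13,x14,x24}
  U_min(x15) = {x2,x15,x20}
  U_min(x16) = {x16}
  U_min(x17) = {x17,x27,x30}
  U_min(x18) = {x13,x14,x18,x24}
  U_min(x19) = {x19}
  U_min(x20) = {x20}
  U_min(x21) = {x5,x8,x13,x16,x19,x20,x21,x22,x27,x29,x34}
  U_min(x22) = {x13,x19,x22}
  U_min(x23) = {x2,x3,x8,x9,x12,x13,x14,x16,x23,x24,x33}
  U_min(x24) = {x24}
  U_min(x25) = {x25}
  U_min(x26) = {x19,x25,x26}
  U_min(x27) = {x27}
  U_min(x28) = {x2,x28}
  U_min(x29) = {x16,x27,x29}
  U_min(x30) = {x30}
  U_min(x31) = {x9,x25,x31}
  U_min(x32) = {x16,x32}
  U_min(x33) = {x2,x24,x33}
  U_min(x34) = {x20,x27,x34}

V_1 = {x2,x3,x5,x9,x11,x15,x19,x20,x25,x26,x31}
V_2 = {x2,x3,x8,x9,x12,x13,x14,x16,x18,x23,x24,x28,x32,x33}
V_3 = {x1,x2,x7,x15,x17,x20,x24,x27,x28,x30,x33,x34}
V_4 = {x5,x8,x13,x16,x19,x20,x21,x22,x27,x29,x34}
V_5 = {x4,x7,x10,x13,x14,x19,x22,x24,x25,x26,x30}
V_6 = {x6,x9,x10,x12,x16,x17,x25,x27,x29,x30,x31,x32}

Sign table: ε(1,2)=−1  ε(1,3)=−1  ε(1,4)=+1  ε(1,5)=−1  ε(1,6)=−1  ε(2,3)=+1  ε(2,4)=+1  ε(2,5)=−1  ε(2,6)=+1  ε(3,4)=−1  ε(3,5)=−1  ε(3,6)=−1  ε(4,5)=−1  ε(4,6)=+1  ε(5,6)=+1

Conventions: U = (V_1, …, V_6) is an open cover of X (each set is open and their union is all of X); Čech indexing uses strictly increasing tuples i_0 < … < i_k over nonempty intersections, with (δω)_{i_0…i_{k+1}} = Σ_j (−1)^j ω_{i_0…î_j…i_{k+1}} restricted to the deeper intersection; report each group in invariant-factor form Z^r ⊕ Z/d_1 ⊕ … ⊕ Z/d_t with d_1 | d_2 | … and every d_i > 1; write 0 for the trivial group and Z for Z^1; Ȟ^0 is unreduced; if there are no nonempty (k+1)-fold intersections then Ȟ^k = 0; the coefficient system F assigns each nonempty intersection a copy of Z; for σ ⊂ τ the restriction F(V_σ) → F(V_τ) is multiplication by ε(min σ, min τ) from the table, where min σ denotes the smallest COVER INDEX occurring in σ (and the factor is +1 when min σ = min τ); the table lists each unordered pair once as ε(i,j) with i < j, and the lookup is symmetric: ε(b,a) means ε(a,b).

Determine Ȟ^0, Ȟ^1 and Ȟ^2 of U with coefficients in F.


Ȟ^0(U;F) ≅ 0, Ȟ^1(U;F) ≅ Z/2 and Ȟ^2(U;F) ≅ Z

cover nerve:
  V12={x2,x3,x9} V13={x2,x15,x20} V14={x5,x19,x20} V15={x19,x25,x26} V16={x9,x25,x31} V23={x2,x24,x28,x33} V24={x8,x13,x16} V25={x13,x14,x24} V26={x9,x12,x16,x32} V34={x20,x27,x34} V35={x7,x24,x30} V36={x17,x27,x30} V45={x13,x19,x22} V46={x16,x27,x29} V56={x10,x25,x30}
  V123={x2} V126={x9} V134={x20} V145={x19} V156={x25} V235={x24} V245={x13} V246={x16} V346={x27} V356={x30}
C dims 6,15,10; δ0: rk 6, SNF 1^5·2; δ1: rk 9, SNF 1^9
Ȟ^0: (6−6)−0=0 ⇒ 0
Ȟ^1: (15−9)−6=0 plus torsion [2] ⇒ Z/2
Ȟ^2: (10−0)−9=1 ⇒ Z


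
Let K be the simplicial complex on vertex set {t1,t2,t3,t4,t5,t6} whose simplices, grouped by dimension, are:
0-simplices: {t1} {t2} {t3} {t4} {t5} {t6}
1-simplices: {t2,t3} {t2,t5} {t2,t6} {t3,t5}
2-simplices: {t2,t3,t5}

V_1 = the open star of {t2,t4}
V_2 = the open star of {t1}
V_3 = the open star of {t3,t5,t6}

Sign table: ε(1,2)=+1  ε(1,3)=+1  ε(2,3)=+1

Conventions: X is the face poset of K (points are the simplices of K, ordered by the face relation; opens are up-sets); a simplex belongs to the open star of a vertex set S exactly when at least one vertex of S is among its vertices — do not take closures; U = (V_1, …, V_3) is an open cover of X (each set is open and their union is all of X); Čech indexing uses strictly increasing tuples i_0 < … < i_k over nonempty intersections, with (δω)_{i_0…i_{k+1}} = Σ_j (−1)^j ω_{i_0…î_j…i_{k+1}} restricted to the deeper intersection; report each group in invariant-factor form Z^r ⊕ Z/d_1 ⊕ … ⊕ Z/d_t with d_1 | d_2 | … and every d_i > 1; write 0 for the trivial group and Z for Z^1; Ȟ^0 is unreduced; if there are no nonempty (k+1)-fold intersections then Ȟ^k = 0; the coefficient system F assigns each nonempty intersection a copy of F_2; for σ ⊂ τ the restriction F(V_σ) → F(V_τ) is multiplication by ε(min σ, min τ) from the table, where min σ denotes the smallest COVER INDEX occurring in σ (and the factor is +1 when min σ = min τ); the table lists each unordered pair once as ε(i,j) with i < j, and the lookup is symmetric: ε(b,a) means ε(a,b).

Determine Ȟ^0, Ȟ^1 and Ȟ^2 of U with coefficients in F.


nonempty overlaps:
  V1={{t2},{t4},{t2,t3},{t2,t5},{t2,t6},{t2,t3,t5}} V2={{t1}} V3={{t3},{t5},{t6},{t2,t3},{t2,t5},{t2,t6},{t3,t5},{t2,t3,t5}}
  V13={{t2,t3},{t2,t5},{t2,t6},{t2,t3,t5}}
C dims 3,1; δ0: rk_F2 1
degree 0: 3−1−0 = 2 → Ȟ^0 ≅ Z/2 ⊕ Z/2
degree 1: 1−0−1 = 0 → Ȟ^1 ≅ 0
degree 2: 0−0−0 = 0 → Ȟ^2 ≅ 0

Ȟ^0 ≅ Z/2 ⊕ Z/2,  Ȟ^1 ≅ 0,  Ȟ^2 ≅ 0


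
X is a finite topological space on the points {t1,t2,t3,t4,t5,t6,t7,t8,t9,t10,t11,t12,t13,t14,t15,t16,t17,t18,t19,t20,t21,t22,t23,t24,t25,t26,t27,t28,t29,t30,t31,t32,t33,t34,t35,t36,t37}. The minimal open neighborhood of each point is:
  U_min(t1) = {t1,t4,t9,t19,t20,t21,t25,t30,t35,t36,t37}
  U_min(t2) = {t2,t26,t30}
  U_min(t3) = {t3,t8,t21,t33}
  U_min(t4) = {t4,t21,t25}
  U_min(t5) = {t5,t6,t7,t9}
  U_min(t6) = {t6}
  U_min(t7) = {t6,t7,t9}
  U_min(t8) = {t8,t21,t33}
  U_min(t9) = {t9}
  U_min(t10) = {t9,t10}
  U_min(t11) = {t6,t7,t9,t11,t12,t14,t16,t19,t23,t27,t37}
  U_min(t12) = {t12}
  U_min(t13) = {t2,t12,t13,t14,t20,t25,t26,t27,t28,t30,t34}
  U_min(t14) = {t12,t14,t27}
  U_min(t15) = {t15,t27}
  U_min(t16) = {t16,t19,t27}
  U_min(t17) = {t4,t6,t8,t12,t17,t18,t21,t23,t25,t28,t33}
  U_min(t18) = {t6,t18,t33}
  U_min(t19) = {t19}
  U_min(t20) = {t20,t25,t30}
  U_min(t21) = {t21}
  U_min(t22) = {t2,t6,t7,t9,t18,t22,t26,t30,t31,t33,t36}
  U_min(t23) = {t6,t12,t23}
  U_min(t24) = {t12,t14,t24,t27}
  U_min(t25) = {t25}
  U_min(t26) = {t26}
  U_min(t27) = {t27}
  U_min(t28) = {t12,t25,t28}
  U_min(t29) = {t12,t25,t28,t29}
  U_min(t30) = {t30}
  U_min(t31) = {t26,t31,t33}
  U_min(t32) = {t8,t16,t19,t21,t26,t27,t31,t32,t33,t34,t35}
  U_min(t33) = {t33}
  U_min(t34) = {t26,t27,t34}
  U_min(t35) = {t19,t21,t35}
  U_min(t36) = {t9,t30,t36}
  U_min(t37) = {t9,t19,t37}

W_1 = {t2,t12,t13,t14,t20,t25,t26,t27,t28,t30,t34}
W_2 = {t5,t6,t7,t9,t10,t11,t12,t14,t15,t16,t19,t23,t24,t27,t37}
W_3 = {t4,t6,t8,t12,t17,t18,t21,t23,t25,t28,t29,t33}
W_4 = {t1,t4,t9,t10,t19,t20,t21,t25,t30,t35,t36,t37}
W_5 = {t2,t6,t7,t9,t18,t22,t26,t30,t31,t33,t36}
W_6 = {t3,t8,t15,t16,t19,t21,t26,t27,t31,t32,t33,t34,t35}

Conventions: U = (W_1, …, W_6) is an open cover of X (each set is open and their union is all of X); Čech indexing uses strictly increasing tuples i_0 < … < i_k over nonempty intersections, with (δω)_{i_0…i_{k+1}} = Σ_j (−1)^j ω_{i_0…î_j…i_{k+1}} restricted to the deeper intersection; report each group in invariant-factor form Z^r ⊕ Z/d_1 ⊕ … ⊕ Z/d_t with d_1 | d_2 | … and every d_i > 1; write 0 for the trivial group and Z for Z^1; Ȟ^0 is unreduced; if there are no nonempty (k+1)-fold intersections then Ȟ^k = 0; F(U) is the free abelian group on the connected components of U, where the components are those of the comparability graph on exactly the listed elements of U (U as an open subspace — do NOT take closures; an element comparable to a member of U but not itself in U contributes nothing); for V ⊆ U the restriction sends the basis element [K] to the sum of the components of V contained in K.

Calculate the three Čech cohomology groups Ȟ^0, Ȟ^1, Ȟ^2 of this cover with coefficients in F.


cover nerve:
  W12={t12,t14,t27} W13={t12,t25,t28} W14={t20,t25,t30} W15={t2,t26,t30} W16={t26,t27,t34} W23={t6,t12,t23} W24={t9,t10,t19,t37} W25={t6,t7,t9} W26={t15,t16,t19,t27} W34={t4,t21,t25} W35={t6,t18,t33} W36={t8,t21,t33} W45={t9,t30,t36} W46={t19,t21,t35} W56={t26,t31,t33}
  W123={t12} W126={t27} W134={t25} W145={t30} W156={t26} W235={t6} W245={t9} W246={t19} W346={t21} W356={t33}
components per intersection:
  W1: {t2,t12,t13,t14,t20,t25,t26,t27,t28,t30,t34}
  W2: {t5,t6,t7,t9,t10,t11,t12,t14,t15,t16,t19,t23,t24,t27,t37}
  W3: {t4,t6,t8,t12,t17,t18,t21,t23,t25,t28,t29,t33}
  W4: {t1,t4,t9,t10,t19,t20,t21,t25,t30,t35,t36,t37}
  W5: {t2,t6,t7,t9,t18,t22,t26,t30,t31,t33,t36}
  W6: {t3,t8,t15,t16,t19,t21,t26,t27,t31,t32,t33,t34,t35}
  W12: {t12,t14,t27}
  W13: {t12,t25,t28}
  W14: {t20,t25,t30}
  W15: {t2,t26,t30}
  W16: {t26,t27,t34}
  W23: {t6,t12,t23}
  W24: {t9,t10,t19,t37}
  W25: {t6,t7,t9}
  W26: {t15,t16,t19,t27}
  W34: {t4,t21,t25}
  W35: {t6,t18,t33}
  W36: {t8,t21,t33}
  W45: {t9,t30,t36}
  W46: {t19,t21,t35}
  W56: {t26,t31,t33}
  W123: {t12}
  W126: {t27}
  W134: {t25}
  W145: {t30}
  W156: {t26}
  W235: {t6}
  W245: {t9}
  W246: {t19}
  W346: {t21}
  W356: {t33}
C dims 6,15,10; δ0: rk 5, SNF 1^5; δ1: rk 10, SNF 1^9·2
Ȟ^0: (6−5)−0=1 ⇒ Z
Ȟ^1: (15−10)−5=0 ⇒ 0
Ȟ^2: (10−0)−10=0 plus torsion [2] ⇒ Z/2

Ȟ^0 = Z; Ȟ^1 = 0; Ȟ^2 = Z/2


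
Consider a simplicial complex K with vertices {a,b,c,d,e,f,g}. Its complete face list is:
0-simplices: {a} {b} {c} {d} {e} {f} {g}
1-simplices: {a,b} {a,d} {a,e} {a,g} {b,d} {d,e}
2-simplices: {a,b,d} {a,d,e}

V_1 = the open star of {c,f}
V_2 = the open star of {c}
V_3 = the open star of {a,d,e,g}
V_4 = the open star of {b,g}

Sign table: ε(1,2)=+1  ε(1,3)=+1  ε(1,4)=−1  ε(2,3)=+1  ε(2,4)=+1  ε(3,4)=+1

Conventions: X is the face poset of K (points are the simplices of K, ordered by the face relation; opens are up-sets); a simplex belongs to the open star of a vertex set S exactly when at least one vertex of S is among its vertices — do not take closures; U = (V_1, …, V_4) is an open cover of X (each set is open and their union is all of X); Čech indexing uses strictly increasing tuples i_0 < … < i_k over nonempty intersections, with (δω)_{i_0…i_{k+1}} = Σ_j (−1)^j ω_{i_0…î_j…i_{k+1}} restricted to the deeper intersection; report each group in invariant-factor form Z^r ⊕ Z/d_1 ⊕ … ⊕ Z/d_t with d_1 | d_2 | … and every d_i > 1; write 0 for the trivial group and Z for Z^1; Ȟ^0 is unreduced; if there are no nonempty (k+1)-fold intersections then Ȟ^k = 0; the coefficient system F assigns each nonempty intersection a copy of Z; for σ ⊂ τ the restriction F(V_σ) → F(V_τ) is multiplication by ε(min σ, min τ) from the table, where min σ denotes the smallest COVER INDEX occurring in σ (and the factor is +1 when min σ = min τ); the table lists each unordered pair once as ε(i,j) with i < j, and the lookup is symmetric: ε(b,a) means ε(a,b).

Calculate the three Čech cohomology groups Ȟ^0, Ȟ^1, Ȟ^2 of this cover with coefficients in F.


nonempty intersections:
  V1={{c},{f}} V2={{c}} V3={{a},{d},{e},{g},{a,b},{a,d},{a,e},{a,g},{b,d},{d,e},{a,b,d},{a,d,e}} V4={{b},{g},{a,b},{a,g},{b,d},{a,b,d}}
  V12={{c}} V34={{g},{a,b},{a,g},{b,d},{a,b,d}}
C dims 4,2; δ0: rk 2, SNF 1^2
Ȟ^0: (4−2)−0=2 ⇒ Z^2
Ȟ^1: (2−0)−2=0 ⇒ 0
Ȟ^2: (0−0)−0=0 ⇒ 0

Ȟ^0(U;F) ≅ Z^2,  Ȟ^1(U;F) ≅ 0,  Ȟ^2(U;F) ≅ 0


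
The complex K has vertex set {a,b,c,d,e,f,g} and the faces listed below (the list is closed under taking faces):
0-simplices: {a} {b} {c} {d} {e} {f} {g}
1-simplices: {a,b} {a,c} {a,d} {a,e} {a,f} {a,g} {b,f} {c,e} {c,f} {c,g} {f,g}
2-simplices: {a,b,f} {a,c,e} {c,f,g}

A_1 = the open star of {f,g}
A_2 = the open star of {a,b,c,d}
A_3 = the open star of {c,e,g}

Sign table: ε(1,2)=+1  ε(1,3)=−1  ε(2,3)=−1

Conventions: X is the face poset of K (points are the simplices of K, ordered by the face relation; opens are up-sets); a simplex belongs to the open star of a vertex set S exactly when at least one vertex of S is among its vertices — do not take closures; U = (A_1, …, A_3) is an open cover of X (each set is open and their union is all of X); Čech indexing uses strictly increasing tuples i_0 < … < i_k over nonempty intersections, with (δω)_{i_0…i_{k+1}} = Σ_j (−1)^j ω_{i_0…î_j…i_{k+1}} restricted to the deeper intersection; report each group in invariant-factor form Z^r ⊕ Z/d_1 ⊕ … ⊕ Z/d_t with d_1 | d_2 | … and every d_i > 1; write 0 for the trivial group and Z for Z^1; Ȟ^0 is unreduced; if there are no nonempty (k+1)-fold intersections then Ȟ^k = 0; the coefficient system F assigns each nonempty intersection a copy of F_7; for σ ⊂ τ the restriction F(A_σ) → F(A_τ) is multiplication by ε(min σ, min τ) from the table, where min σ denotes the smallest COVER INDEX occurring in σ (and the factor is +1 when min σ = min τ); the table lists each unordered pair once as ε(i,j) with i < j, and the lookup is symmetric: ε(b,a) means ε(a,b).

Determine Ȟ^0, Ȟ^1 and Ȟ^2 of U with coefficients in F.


nerve simplices:
  A1={{f},{g},{a,f},{a,g},{b,f},{c,f},{c,g},{f,g},{a,b,f},{c,f,g}} A2={{a},{b},{c},{d},{a,b},{a,c},{a,d},{a,e},{a,f},{a,g},{b,f},{c,e},{c,f},{c,g},{a,b,f},{a,c,e},{c,f,g}} A3={{c},{e},{g},{a,c},{a,e},{a,g},{c,e},{c,f},{c,g},{f,g},{a,c,e},{c,f,g}}
  A12={{a,f},{a,g},{b,f},{c,f},{c,g},{a,b,f},{c,f,g}} A13={{g},{a,g},{c,f},{c,g},{f,g},{c,f,g}} A23={{c},{a,c},{a,e},{a,g},{c,e},{c,f},{c,g},{a,c,e},{c,f,g}}
  A123={{a,g},{c,f},{c,g},{c,f,g}}
C dims 3,3,1; δ0: rk_F7 2; δ1: rk_F7 1
degree 0: 3−2−0 = 1 → Ȟ^0 ≅ Z/7
degree 1: 3−1−2 = 0 → Ȟ^1 ≅ 0
degree 2: 1−0−1 = 0 → Ȟ^2 ≅ 0

Ȟ^0 ≅ Z/7, Ȟ^1 ≅ 0 and Ȟ^2 ≅ 0


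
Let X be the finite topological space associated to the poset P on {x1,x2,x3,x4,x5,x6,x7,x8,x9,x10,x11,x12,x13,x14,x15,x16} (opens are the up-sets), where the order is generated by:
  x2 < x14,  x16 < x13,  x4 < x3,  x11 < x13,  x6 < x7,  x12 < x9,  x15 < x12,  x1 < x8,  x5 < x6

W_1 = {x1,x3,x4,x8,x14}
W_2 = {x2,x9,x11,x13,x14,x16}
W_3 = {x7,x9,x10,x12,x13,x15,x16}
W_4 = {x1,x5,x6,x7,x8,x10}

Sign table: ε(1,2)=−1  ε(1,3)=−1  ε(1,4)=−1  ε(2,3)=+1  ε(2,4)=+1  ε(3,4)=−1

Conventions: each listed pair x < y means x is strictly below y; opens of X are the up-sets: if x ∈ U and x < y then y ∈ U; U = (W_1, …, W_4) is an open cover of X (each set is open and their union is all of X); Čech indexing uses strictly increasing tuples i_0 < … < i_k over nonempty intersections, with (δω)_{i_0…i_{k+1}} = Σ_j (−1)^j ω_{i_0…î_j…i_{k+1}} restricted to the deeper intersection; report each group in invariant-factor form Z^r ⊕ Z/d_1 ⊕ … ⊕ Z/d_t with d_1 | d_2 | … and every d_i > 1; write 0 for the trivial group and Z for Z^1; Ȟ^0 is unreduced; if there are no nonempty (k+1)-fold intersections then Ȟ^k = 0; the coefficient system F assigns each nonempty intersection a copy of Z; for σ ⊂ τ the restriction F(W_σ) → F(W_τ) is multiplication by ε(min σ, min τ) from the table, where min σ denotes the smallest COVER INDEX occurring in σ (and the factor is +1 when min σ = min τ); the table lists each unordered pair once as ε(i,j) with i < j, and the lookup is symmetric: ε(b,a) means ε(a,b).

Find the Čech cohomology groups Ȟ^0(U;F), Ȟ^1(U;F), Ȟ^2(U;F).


Ȟ^0 ≅ 0; Ȟ^1 ≅ Z/2; Ȟ^2 ≅ 0

nerve simplices:
  W12={x14} W14={x1,x8} W23={x9,x13,x16} W34={x7,x10}
C dims 4,4; δ0: rk 4, SNF 1^3·2
degree 0: 4−4−0 = 0 → Ȟ^0 ≅ 0
degree 1: 4−0−4 = 0 plus torsion [2] → Ȟ^1 ≅ Z/2
degree 2: 0−0−0 = 0 → Ȟ^2 ≅ 0


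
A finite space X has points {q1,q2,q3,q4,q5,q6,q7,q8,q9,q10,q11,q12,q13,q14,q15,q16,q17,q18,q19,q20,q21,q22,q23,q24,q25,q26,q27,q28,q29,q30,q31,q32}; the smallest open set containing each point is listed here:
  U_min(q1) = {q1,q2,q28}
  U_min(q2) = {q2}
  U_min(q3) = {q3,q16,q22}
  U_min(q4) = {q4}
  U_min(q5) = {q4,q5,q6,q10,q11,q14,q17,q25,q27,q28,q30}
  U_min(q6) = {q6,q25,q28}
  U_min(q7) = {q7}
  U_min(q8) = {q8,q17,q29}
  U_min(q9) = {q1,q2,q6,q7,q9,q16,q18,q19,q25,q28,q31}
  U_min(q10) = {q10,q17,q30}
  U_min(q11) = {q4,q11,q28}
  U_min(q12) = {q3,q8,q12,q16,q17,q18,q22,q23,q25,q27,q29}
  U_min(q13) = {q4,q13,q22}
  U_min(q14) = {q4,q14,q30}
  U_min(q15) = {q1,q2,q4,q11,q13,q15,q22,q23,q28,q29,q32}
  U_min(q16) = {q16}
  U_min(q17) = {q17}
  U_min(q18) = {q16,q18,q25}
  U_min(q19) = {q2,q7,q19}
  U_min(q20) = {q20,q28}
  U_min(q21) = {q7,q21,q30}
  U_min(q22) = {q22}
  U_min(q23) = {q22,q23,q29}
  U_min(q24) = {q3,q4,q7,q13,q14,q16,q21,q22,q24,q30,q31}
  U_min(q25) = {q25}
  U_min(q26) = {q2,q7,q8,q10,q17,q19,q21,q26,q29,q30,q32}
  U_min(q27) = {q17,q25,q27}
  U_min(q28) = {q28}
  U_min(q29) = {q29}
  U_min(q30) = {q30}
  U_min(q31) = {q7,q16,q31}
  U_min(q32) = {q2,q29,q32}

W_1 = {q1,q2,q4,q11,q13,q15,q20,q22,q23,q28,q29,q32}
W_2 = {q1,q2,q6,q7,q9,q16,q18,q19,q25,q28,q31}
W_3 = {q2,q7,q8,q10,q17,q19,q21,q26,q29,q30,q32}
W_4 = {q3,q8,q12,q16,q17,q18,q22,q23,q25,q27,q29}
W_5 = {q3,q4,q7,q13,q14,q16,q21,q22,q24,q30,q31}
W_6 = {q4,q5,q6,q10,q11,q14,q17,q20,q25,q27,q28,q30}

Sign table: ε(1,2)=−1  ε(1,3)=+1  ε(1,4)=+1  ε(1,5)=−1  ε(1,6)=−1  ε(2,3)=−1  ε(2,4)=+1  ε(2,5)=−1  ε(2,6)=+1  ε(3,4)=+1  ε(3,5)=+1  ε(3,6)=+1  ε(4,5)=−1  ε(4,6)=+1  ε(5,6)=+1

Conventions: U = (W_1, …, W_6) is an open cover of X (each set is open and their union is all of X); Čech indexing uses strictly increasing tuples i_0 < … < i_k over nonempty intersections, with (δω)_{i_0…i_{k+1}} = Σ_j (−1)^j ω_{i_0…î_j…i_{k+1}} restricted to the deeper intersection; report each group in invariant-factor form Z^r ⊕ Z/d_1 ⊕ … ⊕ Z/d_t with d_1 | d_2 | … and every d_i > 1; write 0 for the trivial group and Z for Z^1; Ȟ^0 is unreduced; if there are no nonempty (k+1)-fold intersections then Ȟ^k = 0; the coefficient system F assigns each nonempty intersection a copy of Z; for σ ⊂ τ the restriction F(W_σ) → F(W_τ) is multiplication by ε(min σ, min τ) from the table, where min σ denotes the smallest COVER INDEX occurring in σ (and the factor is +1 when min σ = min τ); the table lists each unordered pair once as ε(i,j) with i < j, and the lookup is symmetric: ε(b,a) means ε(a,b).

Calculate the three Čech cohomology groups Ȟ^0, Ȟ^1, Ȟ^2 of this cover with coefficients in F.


nonempty intersections:
  W12={q1,q2,q28} W13={q2,q29,q32} W14={q22,q23,q29} W15={q4,q13,q22} W16={q4,q11,q20,q28} W23={q2,q7,q19} W24={q16,q18,q25} W25={q7,q16,q31} W26={q6,q25,q28} W34={q8,q17,q29} W35={q7,q21,q30} W36={q10,q17,q30} W45={q3,q16,q22} W46={q17,q25,q27} W56={q4,q14,q30}
  W123={q2} W126={q28} W134={q29} W145={q22} W156={q4} W235={q7} W245={q16} W246={q25} W346={q17} W356={q30}
C dims 6,15,10; δ0: rk 6, SNF 1^5·2; δ1: rk 9, SNF 1^9
Ȟ^0: (6−6)−0=0 ⇒ 0
Ȟ^1: (15−9)−6=0 plus torsion [2] ⇒ Z/2
Ȟ^2: (10−0)−9=1 ⇒ Z

Ȟ^0(U;F) ≅ 0,  Ȟ^1(U;F) ≅ Z/2,  Ȟ^2(U;F) ≅ Z


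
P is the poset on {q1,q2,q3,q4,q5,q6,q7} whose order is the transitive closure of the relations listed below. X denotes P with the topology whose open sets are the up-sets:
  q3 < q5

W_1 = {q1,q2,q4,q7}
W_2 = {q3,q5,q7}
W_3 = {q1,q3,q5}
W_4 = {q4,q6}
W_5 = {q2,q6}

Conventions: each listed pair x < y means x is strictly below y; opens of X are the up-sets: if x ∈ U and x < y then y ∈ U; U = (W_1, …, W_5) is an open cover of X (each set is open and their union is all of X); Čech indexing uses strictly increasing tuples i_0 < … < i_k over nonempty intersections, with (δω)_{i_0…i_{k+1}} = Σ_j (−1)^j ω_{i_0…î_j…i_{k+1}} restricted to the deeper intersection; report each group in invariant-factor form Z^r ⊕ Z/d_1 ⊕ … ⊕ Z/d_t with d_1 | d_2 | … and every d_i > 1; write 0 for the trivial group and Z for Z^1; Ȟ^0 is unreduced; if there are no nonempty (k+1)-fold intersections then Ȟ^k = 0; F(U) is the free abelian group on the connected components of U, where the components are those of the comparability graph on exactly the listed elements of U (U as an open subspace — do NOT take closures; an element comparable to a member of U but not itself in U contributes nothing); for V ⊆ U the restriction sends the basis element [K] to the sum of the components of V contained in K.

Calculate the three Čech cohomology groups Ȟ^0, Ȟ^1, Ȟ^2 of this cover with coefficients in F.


nonempty intersections:
  W12={q7} W13={q1} W14={q4} W15={q2} W23={q3,q5} W45={q6}
components per intersection:
  W1: {q1} {q2} {q4} {q7}
  W2: {q3,q5} {q7}
  W3: {q1} {q3,q5}
  W4: {q4} {q6}
  W5: {q2} {q6}
  W12: {q7}
  W13: {q1}
  W14: {q4}
  W15: {q2}
  W23: {q3,q5}
  W45: {q6}
C dims 12,6; δ0: rk 6, SNF 1^6
Ȟ^0: (12−6)−0=6 ⇒ Z^6
Ȟ^1: (6−0)−6=0 ⇒ 0
Ȟ^2: (0−0)−0=0 ⇒ 0

Ȟ^0 ≅ Z^6, Ȟ^1 ≅ 0 and Ȟ^2 ≅ 0


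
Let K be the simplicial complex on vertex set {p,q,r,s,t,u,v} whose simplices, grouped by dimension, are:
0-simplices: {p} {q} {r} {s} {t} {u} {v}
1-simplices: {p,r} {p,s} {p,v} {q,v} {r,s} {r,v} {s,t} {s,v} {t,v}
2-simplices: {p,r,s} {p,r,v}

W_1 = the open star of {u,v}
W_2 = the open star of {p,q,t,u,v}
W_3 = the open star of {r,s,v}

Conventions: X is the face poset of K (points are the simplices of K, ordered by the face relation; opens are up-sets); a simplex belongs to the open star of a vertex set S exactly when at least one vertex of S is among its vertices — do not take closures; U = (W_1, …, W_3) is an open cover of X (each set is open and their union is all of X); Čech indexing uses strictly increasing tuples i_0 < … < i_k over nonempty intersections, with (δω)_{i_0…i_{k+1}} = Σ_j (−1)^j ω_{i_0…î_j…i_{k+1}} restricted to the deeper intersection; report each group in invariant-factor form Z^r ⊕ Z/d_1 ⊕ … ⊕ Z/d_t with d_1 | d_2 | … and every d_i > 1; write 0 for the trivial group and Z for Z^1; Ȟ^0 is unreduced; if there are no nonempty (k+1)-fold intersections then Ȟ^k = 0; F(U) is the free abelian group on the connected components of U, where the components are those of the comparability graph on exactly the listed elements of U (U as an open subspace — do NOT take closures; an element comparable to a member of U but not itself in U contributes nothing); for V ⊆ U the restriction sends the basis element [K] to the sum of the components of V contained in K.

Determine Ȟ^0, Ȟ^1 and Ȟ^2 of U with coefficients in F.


nonempty intersections:
  W1={{u},{v},{p,v},{q,v},{r,v},{s,v},{t,v},{p,r,v}} W2={{p},{q},{t},{u},{v},{p,r},{p,s},{p,v},{q,v},{r,v},{s,t},{s,v},{t,v},{p,r,s},{p,r,v}} W3={{r},{s},{v},{p,r},{p,s},{p,v},{q,v},{r,s},{r,v},{s,t},{s,v},{t,v},{p,r,s},{p,r,v}}
  W12={{u},{v},{p,v},{q,v},{r,v},{s,v},{t,v},{p,r,v}} W13={{v},{p,v},{q,v},{r,v},{s,v},{t,v},{p,r,v}} W23={{v},{p,r},{p,s},{p,v},{q,v},{r,v},{s,t},{s,v},{t,v},{p,r,s},{p,r,v}}
  W123={{v},{p,v},{q,v},{r,v},{s,v},{t,v},{p,r,v}}
components per intersection:
  W1: {{u}} {{v},{p,v},{q,v},{r,v},{s,v},{t,v},{p,r,v}}
  W2: {{p},{q},{t},{v},{p,r},{p,s},{p,v},{q,v},{r,v},{s,t},{s,v},{t,v},{p,r,s},{p,r,v}} {{u}}
  W3: {{r},{s},{v},{p,r},{p,s},{p,v},{q,v},{r,s},{r,v},{s,t},{s,v},{t,v},{p,r,s},{p,r,v}}
  W12: {{u}} {{v},{p,v},{q,v},{r,v},{s,v},{t,v},{p,r,v}}
  W13: {{v},{p,v},{q,v},{r,v},{s,v},{t,v},{p,r,v}}
  W23: {{v},{p,r},{p,s},{p,v},{q,v},{r,v},{s,v},{t,v},{p,r,s},{p,r,v}} {{s,t}}
  W123: {{v},{p,v},{q,v},{r,v},{s,v},{t,v},{p,r,v}}
C dims 5,5,1; δ0: rk 3, SNF 1^3; δ1: rk 1, SNF 1^1
Ȟ^0: (5−3)−0=2 ⇒ Z^2
Ȟ^1: (5−1)−3=1 ⇒ Z
Ȟ^2: (1−0)−1=0 ⇒ 0

Ȟ^0(U;F) ≅ Z^2; Ȟ^1(U;F) ≅ Z; Ȟ^2(U;F) ≅ 0


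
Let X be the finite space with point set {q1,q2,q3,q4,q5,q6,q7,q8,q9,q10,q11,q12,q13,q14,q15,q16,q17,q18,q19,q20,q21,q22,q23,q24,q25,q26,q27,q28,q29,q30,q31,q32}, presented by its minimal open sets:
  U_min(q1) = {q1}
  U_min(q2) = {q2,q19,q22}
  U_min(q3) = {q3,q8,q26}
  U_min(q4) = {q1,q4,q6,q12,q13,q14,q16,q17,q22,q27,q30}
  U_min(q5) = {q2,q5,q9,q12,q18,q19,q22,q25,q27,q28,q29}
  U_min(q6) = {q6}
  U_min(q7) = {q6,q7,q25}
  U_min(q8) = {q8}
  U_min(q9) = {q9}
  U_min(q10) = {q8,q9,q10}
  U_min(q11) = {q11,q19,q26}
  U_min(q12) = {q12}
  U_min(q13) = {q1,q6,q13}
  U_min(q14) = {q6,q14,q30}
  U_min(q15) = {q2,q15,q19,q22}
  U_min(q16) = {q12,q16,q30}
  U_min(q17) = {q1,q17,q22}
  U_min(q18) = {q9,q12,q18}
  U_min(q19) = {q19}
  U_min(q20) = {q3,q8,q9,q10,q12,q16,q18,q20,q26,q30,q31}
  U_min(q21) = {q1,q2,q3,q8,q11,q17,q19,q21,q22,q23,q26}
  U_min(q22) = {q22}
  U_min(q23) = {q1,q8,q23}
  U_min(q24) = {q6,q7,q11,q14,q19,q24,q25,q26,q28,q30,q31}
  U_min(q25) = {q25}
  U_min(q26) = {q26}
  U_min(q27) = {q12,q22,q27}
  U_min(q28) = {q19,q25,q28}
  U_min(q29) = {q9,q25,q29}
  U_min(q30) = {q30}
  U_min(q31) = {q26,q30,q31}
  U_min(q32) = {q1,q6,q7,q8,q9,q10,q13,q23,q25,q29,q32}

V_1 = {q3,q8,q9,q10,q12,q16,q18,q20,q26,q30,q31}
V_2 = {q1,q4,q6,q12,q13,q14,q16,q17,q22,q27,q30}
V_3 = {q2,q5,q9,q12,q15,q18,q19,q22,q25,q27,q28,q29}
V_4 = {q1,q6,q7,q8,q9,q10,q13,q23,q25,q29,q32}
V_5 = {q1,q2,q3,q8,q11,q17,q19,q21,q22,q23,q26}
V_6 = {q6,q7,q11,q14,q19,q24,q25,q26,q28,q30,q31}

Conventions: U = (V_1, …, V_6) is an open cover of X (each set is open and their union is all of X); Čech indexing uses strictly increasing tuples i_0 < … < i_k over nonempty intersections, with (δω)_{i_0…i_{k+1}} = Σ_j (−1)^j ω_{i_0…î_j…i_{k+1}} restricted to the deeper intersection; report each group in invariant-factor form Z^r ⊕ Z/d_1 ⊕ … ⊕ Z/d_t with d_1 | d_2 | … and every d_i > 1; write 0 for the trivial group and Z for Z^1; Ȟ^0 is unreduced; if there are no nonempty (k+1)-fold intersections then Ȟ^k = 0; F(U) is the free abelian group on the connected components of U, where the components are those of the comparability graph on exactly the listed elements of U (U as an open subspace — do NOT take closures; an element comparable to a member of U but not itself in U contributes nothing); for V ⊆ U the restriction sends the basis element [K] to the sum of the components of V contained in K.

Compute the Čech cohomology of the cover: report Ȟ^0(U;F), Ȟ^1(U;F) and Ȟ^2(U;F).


Ȟ^0 ≅ Z, Ȟ^1 ≅ 0 and Ȟ^2 ≅ Z/2

nonempty intersections:
  V12={q12,q16,q30} V13={q9,q12,q18} V14={q8,q9,q10} V15={q3,q8,q26} V16={q26,q30,q31} V23={q12,q22,q27} V24={q1,q6,q13} V25={q1,q17,q22} V26={q6,q14,q30} V34={q9,q25,q29} V35={q2,q19,q22} V36={q19,q25,q28} V45={q1,q8,q23} V46={q6,q7,q25} V56={q11,q19,q26}
  V123={q12} V126={q30} V134={q9} V145={q8} V156={q26} V235={q22} V245={q1} V246={q6} V346={q25} V356={q19}
components per intersection:
  V1: {q3,q8,q9,q10,q12,q16,q18,q20,q26,q30,q31}
  V2: {q1,q4,q6,q12,q13,q14,q16,q17,q22,q27,q30}
  V3: {q2,q5,q9,q12,q15,q18,q19,q22,q25,q27,q28,q29}
  V4: {q1,q6,q7,q8,q9,q10,q13,q23,q25,q29,q32}
  V5: {q1,q2,q3,q8,q11,q17,q19,q21,q22,q23,q26}
  V6: {q6,q7,q11,q14,q19,q24,q25,q26,q28,q30,q31}
  V12: {q12,q16,q30}
  V13: {q9,q12,q18}
  V14: {q8,q9,q10}
  V15: {q3,q8,q26}
  V16: {q26,q30,q31}
  V23: {q12,q22,q27}
  V24: {q1,q6,q13}
  V25: {q1,q17,q22}
  V26: {q6,q14,q30}
  V34: {q9,q25,q29}
  V35: {q2,q19,q22}
  V36: {q19,q25,q28}
  V45: {q1,q8,q23}
  V46: {q6,q7,q25}
  V56: {q11,q19,q26}
  V123: {q12}
  V126: {q30}
  V134: {q9}
  V145: {q8}
  V156: {q26}
  V235: {q22}
  V245: {q1}
  V246: {q6}
  V346: {q25}
  V356: {q19}
C dims 6,15,10; δ0: rk 5, SNF 1^5; δ1: rk 10, SNF 1^9·2
Ȟ^0: (6−5)−0=1 ⇒ Z
Ȟ^1: (15−10)−5=0 ⇒ 0
Ȟ^2: (10−0)−10=0 plus torsion [2] ⇒ Z/2
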